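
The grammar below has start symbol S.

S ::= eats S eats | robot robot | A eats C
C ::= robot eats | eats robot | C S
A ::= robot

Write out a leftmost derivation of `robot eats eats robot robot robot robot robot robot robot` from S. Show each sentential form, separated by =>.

S => A eats C   [S ::= A eats C]
A eats C => robot eats C   [A ::= robot]
robot eats C => robot eats C S   [C ::= C S]
robot eats C S => robot eats C S S   [C ::= C S]
robot eats C S S => robot eats C S S S   [C ::= C S]
robot eats C S S S => robot eats eats robot S S S   [C ::= eats robot]
robot eats eats robot S S S => robot eats eats robot robot robot S S   [S ::= robot robot]
robot eats eats robot robot robot S S => robot eats eats robot robot robot robot robot S   [S ::= robot robot]
robot eats eats robot robot robot robot robot S => robot eats eats robot robot robot robot robot robot robot   [S ::= robot robot]

S => A eats C => robot eats C => robot eats C S => robot eats C S S => robot eats C S S S => robot eats eats robot S S S => robot eats eats robot robot robot S S => robot eats eats robot robot robot robot robot S => robot eats eats robot robot robot robot robot robot robot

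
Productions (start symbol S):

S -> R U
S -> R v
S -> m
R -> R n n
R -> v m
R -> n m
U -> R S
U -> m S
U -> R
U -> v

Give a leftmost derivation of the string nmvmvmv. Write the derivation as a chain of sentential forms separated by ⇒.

S ⇒ RU   [S -> R U]
RU ⇒ nmU   [R -> n m]
nmU ⇒ nmRS   [U -> R S]
nmRS ⇒ nmvmS   [R -> v m]
nmvmS ⇒ nmvmRv   [S -> R v]
nmvmRv ⇒ nmvmvmv   [R -> v m]

S ⇒ RU ⇒ nmU ⇒ nmRS ⇒ nmvmS ⇒ nmvmRv ⇒ nmvmvmv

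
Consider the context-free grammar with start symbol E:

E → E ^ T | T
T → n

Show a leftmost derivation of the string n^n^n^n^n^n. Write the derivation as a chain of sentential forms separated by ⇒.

E ⇒ E^T   [E → E ^ T]
E^T ⇒ E^T^T   [E → E ^ T]
E^T^T ⇒ E^T^T^T   [E → E ^ T]
E^T^T^T ⇒ E^T^T^T^T   [E → E ^ T]
E^T^T^T^T ⇒ E^T^T^T^T^T   [E → E ^ T]
E^T^T^T^T^T ⇒ T^T^T^T^T^T   [E → T]
T^T^T^T^T^T ⇒ n^T^T^T^T^T   [T → n]
n^T^T^T^T^T ⇒ n^n^T^T^T^T   [T → n]
n^n^T^T^T^T ⇒ n^n^n^T^T^T   [T → n]
n^n^n^T^T^T ⇒ n^n^n^n^T^T   [T → n]
n^n^n^n^T^T ⇒ n^n^n^n^n^T   [T → n]
n^n^n^n^n^T ⇒ n^n^n^n^n^n   [T → n]

E⇒E^T⇒E^T^T⇒E^T^T^T⇒E^T^T^T^T⇒E^T^T^T^T^T⇒T^T^T^T^T^T⇒n^T^T^T^T^T⇒n^n^T^T^T^T⇒n^n^n^T^T^T⇒n^n^n^n^T^T⇒n^n^n^n^n^T⇒n^n^n^n^n^n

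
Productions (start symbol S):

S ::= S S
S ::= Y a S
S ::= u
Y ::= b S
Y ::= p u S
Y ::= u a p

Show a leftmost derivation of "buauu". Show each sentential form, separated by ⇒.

S ⇒ SS   [S ::= S S]
SS ⇒ YaSS   [S ::= Y a S]
YaSS ⇒ bSaSS   [Y ::= b S]
bSaSS ⇒ buaSS   [S ::= u]
buaSS ⇒ buauS   [S ::= u]
buauS ⇒ buauu   [S ::= u]

S ⇒ SS ⇒ YaSS ⇒ bSaSS ⇒ buaSS ⇒ buauS ⇒ buauu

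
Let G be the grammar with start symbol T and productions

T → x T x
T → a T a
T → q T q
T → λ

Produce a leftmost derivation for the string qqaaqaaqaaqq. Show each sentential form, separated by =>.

T => qTq => qqTqq => qqaTaqq => qqaaTaaqq => qqaaqTqaaqq => qqaaqaTaqaaqq => qqaaqaaqaaqq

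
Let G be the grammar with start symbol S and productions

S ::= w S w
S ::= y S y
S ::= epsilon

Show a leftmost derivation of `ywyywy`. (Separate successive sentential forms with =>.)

S => ySy   [S ::= y S y]
ySy => ywSwy   [S ::= w S w]
ywSwy => ywySywy   [S ::= y S y]
ywySywy => ywyywy   [S ::= epsilon]

S => ySy => ywSwy => ywySywy => ywyywy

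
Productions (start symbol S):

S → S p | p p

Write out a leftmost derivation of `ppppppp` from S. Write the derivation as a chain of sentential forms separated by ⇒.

S ⇒ Sp   [S → S p]
Sp ⇒ Spp   [S → S p]
Spp ⇒ Sppp   [S → S p]
Sppp ⇒ Spppp   [S → S p]
Spppp ⇒ Sppppp   [S → S p]
Sppppp ⇒ ppppppp   [S → p p]

S ⇒ Sp ⇒ Spp ⇒ Sppp ⇒ Spppp ⇒ Sppppp ⇒ ppppppp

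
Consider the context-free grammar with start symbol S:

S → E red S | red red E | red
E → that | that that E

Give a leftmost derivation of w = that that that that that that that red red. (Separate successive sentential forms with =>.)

S => E red S => that that E red S => that that that that E red S => that that that that that that E red S => that that that that that that that red S => that that that that that that that red red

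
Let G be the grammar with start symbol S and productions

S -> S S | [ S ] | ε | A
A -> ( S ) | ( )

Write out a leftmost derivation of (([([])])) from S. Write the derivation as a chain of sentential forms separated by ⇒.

S⇒A⇒(S)⇒(A)⇒((S))⇒(([S]))⇒(([A]))⇒(([(S)]))⇒(([([S])]))⇒(([([])]))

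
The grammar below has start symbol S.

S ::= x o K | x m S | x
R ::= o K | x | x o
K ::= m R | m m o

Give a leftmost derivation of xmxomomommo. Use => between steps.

S => xmS => xmxoK => xmxomR => xmxomoK => xmxomomR => xmxomomoK => xmxomomommo

S => xmS   [S ::= x m S]
xmS => xmxoK   [S ::= x o K]
xmxoK => xmxomR   [K ::= m R]
xmxomR => xmxomoK   [R ::= o K]
xmxomoK => xmxomomR   [K ::= m R]
xmxomomR => xmxomomoK   [R ::= o K]
xmxomomoK => xmxomomommo   [K ::= m m o]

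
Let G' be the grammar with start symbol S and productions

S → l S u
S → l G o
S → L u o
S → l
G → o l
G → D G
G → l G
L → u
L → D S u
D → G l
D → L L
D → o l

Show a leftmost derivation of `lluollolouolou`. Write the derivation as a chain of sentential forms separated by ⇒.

S ⇒ lSu ⇒ llGou ⇒ llDGou ⇒ llLLGou ⇒ lluLGou ⇒ lluDSuGou ⇒ lluolSuGou ⇒ lluollGouGou ⇒ lluollolouGou ⇒ lluollolouolou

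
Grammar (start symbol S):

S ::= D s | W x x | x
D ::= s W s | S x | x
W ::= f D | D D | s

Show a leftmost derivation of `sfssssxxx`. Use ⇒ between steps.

S ⇒ Wxx ⇒ DDxx ⇒ sWsDxx ⇒ sfDsDxx ⇒ sfsWssDxx ⇒ sfssssDxx ⇒ sfssssxxx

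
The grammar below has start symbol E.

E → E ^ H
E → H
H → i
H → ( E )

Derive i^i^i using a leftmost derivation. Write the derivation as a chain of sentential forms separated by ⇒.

E⇒E^H⇒E^H^H⇒H^H^H⇒i^H^H⇒i^i^H⇒i^i^i

E ⇒ E^H   [E → E ^ H]
E^H ⇒ E^H^H   [E → E ^ H]
E^H^H ⇒ H^H^H   [E → H]
H^H^H ⇒ i^H^H   [H → i]
i^H^H ⇒ i^i^H   [H → i]
i^i^H ⇒ i^i^i   [H → i]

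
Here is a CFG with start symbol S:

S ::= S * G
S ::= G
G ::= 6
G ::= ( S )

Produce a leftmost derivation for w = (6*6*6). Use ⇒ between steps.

S ⇒ G ⇒ (S) ⇒ (S*G) ⇒ (S*G*G) ⇒ (G*G*G) ⇒ (6*G*G) ⇒ (6*6*G) ⇒ (6*6*6)

S ⇒ G   [S ::= G]
G ⇒ (S)   [G ::= ( S )]
(S) ⇒ (S*G)   [S ::= S * G]
(S*G) ⇒ (S*G*G)   [S ::= S * G]
(S*G*G) ⇒ (G*G*G)   [S ::= G]
(G*G*G) ⇒ (6*G*G)   [G ::= 6]
(6*G*G) ⇒ (6*6*G)   [G ::= 6]
(6*6*G) ⇒ (6*6*6)   [G ::= 6]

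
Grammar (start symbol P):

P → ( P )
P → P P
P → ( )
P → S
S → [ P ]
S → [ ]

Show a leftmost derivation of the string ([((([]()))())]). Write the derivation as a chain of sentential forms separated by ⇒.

P ⇒ (P) ⇒ (S) ⇒ ([P]) ⇒ ([(P)]) ⇒ ([(PP)]) ⇒ ([((P)P)]) ⇒ ([(((P))P)]) ⇒ ([(((PP))P)]) ⇒ ([(((SP))P)]) ⇒ ([((([]P))P)]) ⇒ ([((([]()))P)]) ⇒ ([((([]()))())])

P ⇒ (P)   [P → ( P )]
(P) ⇒ (S)   [P → S]
(S) ⇒ ([P])   [S → [ P ]]
([P]) ⇒ ([(P)])   [P → ( P )]
([(P)]) ⇒ ([(PP)])   [P → P P]
([(PP)]) ⇒ ([((P)P)])   [P → ( P )]
([((P)P)]) ⇒ ([(((P))P)])   [P → ( P )]
([(((P))P)]) ⇒ ([(((PP))P)])   [P → P P]
([(((PP))P)]) ⇒ ([(((SP))P)])   [P → S]
([(((SP))P)]) ⇒ ([((([]P))P)])   [S → [ ]]
([((([]P))P)]) ⇒ ([((([]()))P)])   [P → ( )]
([((([]()))P)]) ⇒ ([((([]()))())])   [P → ( )]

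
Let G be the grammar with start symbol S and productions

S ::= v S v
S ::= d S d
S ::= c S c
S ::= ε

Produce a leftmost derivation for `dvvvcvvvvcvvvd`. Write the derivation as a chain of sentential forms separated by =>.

S => dSd   [S ::= d S d]
dSd => dvSvd   [S ::= v S v]
dvSvd => dvvSvvd   [S ::= v S v]
dvvSvvd => dvvvSvvvd   [S ::= v S v]
dvvvSvvvd => dvvvcScvvvd   [S ::= c S c]
dvvvcScvvvd => dvvvcvSvcvvvd   [S ::= v S v]
dvvvcvSvcvvvd => dvvvcvvSvvcvvvd   [S ::= v S v]
dvvvcvvSvvcvvvd => dvvvcvvvvcvvvd   [S ::= ε]

S => dSd => dvSvd => dvvSvvd => dvvvSvvvd => dvvvcScvvvd => dvvvcvSvcvvvd => dvvvcvvSvvcvvvd => dvvvcvvvvcvvvd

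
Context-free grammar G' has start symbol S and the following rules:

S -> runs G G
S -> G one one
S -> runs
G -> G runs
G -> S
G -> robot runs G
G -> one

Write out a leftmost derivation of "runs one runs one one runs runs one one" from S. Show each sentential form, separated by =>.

S => runs G G   [S -> runs G G]
runs G G => runs G runs G   [G -> G runs]
runs G runs G => runs S runs G   [G -> S]
runs S runs G => runs G one one runs G   [S -> G one one]
runs G one one runs G => runs G runs one one runs G   [G -> G runs]
runs G runs one one runs G => runs one runs one one runs G   [G -> one]
runs one runs one one runs G => runs one runs one one runs S   [G -> S]
runs one runs one one runs S => runs one runs one one runs runs G G   [S -> runs G G]
runs one runs one one runs runs G G => runs one runs one one runs runs one G   [G -> one]
runs one runs one one runs runs one G => runs one runs one one runs runs one one   [G -> one]

S => runs G G => runs G runs G => runs S runs G => runs G one one runs G => runs G runs one one runs G => runs one runs one one runs G => runs one runs one one runs S => runs one runs one one runs runs G G => runs one runs one one runs runs one G => runs one runs one one runs runs one one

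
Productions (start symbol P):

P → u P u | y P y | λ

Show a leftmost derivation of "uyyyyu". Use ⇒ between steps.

P ⇒ uPu ⇒ uyPyu ⇒ uyyPyyu ⇒ uyyyyu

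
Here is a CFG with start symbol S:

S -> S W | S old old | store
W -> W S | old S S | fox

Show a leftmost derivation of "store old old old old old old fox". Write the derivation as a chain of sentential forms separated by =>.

S => S W   [S -> S W]
S W => S old old W   [S -> S old old]
S old old W => S old old old old W   [S -> S old old]
S old old old old W => S old old old old old old W   [S -> S old old]
S old old old old old old W => store old old old old old old W   [S -> store]
store old old old old old old W => store old old old old old old fox   [W -> fox]

S => S W => S old old W => S old old old old W => S old old old old old old W => store old old old old old old W => store old old old old old old fox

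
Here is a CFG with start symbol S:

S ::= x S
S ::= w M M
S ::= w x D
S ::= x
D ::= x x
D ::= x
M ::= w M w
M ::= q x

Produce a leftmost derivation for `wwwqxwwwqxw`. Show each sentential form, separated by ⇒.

S ⇒ wMM   [S ::= w M M]
wMM ⇒ wwMwM   [M ::= w M w]
wwMwM ⇒ wwwMwwM   [M ::= w M w]
wwwMwwM ⇒ wwwqxwwM   [M ::= q x]
wwwqxwwM ⇒ wwwqxwwwMw   [M ::= w M w]
wwwqxwwwMw ⇒ wwwqxwwwqxw   [M ::= q x]

S ⇒ wMM ⇒ wwMwM ⇒ wwwMwwM ⇒ wwwqxwwM ⇒ wwwqxwwwMw ⇒ wwwqxwwwqxw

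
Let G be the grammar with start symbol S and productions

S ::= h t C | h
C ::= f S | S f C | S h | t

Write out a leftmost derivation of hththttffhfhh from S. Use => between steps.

S => htC => htSfC => hthtCfC => hthtSfCfC => hththtCfCfC => hththttfCfC => hththttffSfC => hththttffhfC => hththttffhfSh => hththttffhfhh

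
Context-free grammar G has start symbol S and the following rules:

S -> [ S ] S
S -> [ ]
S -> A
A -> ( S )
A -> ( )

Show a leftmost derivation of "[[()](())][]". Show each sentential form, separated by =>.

S => [S]S => [[S]S]S => [[A]S]S => [[()]S]S => [[()]A]S => [[()](S)]S => [[()](A)]S => [[()](())]S => [[()](())][]

S => [S]S   [S -> [ S ] S]
[S]S => [[S]S]S   [S -> [ S ] S]
[[S]S]S => [[A]S]S   [S -> A]
[[A]S]S => [[()]S]S   [A -> ( )]
[[()]S]S => [[()]A]S   [S -> A]
[[()]A]S => [[()](S)]S   [A -> ( S )]
[[()](S)]S => [[()](A)]S   [S -> A]
[[()](A)]S => [[()](())]S   [A -> ( )]
[[()](())]S => [[()](())][]   [S -> [ ]]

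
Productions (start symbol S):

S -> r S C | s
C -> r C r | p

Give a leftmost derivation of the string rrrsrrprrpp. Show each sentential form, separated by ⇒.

S ⇒ rSC ⇒ rrSCC ⇒ rrrSCCC ⇒ rrrsCCC ⇒ rrrsrCrCC ⇒ rrrsrrCrrCC ⇒ rrrsrrprrCC ⇒ rrrsrrprrpC ⇒ rrrsrrprrpp

S ⇒ rSC   [S -> r S C]
rSC ⇒ rrSCC   [S -> r S C]
rrSCC ⇒ rrrSCCC   [S -> r S C]
rrrSCCC ⇒ rrrsCCC   [S -> s]
rrrsCCC ⇒ rrrsrCrCC   [C -> r C r]
rrrsrCrCC ⇒ rrrsrrCrrCC   [C -> r C r]
rrrsrrCrrCC ⇒ rrrsrrprrCC   [C -> p]
rrrsrrprrCC ⇒ rrrsrrprrpC   [C -> p]
rrrsrrprrpC ⇒ rrrsrrprrpp   [C -> p]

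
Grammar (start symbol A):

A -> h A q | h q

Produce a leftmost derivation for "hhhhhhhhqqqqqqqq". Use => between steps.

A => hAq   [A -> h A q]
hAq => hhAqq   [A -> h A q]
hhAqq => hhhAqqq   [A -> h A q]
hhhAqqq => hhhhAqqqq   [A -> h A q]
hhhhAqqqq => hhhhhAqqqqq   [A -> h A q]
hhhhhAqqqqq => hhhhhhAqqqqqq   [A -> h A q]
hhhhhhAqqqqqq => hhhhhhhAqqqqqqq   [A -> h A q]
hhhhhhhAqqqqqqq => hhhhhhhhqqqqqqqq   [A -> h q]

A => hAq => hhAqq => hhhAqqq => hhhhAqqqq => hhhhhAqqqqq => hhhhhhAqqqqqq => hhhhhhhAqqqqqqq => hhhhhhhhqqqqqqqq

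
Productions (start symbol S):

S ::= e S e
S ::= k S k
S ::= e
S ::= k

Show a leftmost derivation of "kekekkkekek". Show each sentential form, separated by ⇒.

S ⇒ kSk   [S ::= k S k]
kSk ⇒ keSek   [S ::= e S e]
keSek ⇒ kekSkek   [S ::= k S k]
kekSkek ⇒ kekeSekek   [S ::= e S e]
kekeSekek ⇒ kekekSkekek   [S ::= k S k]
kekekSkekek ⇒ kekekkkekek   [S ::= k]

S ⇒ kSk ⇒ keSek ⇒ kekSkek ⇒ kekeSekek ⇒ kekekSkekek ⇒ kekekkkekek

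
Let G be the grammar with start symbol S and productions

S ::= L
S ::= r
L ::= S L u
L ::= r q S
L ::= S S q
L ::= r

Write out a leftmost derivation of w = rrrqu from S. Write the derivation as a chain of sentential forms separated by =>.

S => L   [S ::= L]
L => SLu   [L ::= S L u]
SLu => rLu   [S ::= r]
rLu => rSSqu   [L ::= S S q]
rSSqu => rrSqu   [S ::= r]
rrSqu => rrrqu   [S ::= r]

S=>L=>SLu=>rLu=>rSSqu=>rrSqu=>rrrqu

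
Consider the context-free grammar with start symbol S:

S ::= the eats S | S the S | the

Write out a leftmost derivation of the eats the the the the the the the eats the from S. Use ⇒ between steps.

S ⇒ S the S ⇒ S the S the S ⇒ S the S the S the S ⇒ the eats S the S the S the S ⇒ the eats the the S the S the S ⇒ the eats the the the the S the S ⇒ the eats the the the the the the S ⇒ the eats the the the the the the the eats S ⇒ the eats the the the the the the the eats the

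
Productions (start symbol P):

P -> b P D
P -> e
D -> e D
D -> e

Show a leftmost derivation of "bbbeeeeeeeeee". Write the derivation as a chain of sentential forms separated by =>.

P => bPD   [P -> b P D]
bPD => bbPDD   [P -> b P D]
bbPDD => bbbPDDD   [P -> b P D]
bbbPDDD => bbbeDDD   [P -> e]
bbbeDDD => bbbeeDDD   [D -> e D]
bbbeeDDD => bbbeeeDDD   [D -> e D]
bbbeeeDDD => bbbeeeeDDD   [D -> e D]
bbbeeeeDDD => bbbeeeeeDDD   [D -> e D]
bbbeeeeeDDD => bbbeeeeeeDDD   [D -> e D]
bbbeeeeeeDDD => bbbeeeeeeeDD   [D -> e]
bbbeeeeeeeDD => bbbeeeeeeeeD   [D -> e]
bbbeeeeeeeeD => bbbeeeeeeeeeD   [D -> e D]
bbbeeeeeeeeeD => bbbeeeeeeeeee   [D -> e]

P => bPD => bbPDD => bbbPDDD => bbbeDDD => bbbeeDDD => bbbeeeDDD => bbbeeeeDDD => bbbeeeeeDDD => bbbeeeeeeDDD => bbbeeeeeeeDD => bbbeeeeeeeeD => bbbeeeeeeeeeD => bbbeeeeeeeeee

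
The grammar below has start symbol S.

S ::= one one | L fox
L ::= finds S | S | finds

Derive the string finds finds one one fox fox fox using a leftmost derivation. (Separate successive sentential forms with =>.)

S => L fox => finds S fox => finds L fox fox => finds S fox fox => finds L fox fox fox => finds finds S fox fox fox => finds finds one one fox fox fox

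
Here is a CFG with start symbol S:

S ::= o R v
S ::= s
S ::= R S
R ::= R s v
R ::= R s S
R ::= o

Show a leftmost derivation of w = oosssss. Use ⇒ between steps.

S⇒RS⇒oS⇒oRS⇒oRsSS⇒oRsSsSS⇒oosSsSS⇒oosssSS⇒oossssS⇒oosssss

S ⇒ RS   [S ::= R S]
RS ⇒ oS   [R ::= o]
oS ⇒ oRS   [S ::= R S]
oRS ⇒ oRsSS   [R ::= R s S]
oRsSS ⇒ oRsSsSS   [R ::= R s S]
oRsSsSS ⇒ oosSsSS   [R ::= o]
oosSsSS ⇒ oosssSS   [S ::= s]
oosssSS ⇒ oossssS   [S ::= s]
oossssS ⇒ oosssss   [S ::= s]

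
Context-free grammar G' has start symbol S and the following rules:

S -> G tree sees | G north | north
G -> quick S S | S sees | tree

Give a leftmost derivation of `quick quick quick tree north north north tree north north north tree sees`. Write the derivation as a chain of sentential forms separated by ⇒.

S ⇒ G tree sees   [S -> G tree sees]
G tree sees ⇒ quick S S tree sees   [G -> quick S S]
quick S S tree sees ⇒ quick G north S tree sees   [S -> G north]
quick G north S tree sees ⇒ quick quick S S north S tree sees   [G -> quick S S]
quick quick S S north S tree sees ⇒ quick quick G north S north S tree sees   [S -> G north]
quick quick G north S north S tree sees ⇒ quick quick quick S S north S north S tree sees   [G -> quick S S]
quick quick quick S S north S north S tree sees ⇒ quick quick quick G north S north S north S tree sees   [S -> G north]
quick quick quick G north S north S north S tree sees ⇒ quick quick quick tree north S north S north S tree sees   [G -> tree]
quick quick quick tree north S north S north S tree sees ⇒ quick quick quick tree north north north S north S tree sees   [S -> north]
quick quick quick tree north north north S north S tree sees ⇒ quick quick quick tree north north north G north north S tree sees   [S -> G north]
quick quick quick tree north north north G north north S tree sees ⇒ quick quick quick tree north north north tree north north S tree sees   [G -> tree]
quick quick quick tree north north north tree north north S tree sees ⇒ quick quick quick tree north north north tree north north north tree sees   [S -> north]

S ⇒ G tree sees ⇒ quick S S tree sees ⇒ quick G north S tree sees ⇒ quick quick S S north S tree sees ⇒ quick quick G north S north S tree sees ⇒ quick quick quick S S north S north S tree sees ⇒ quick quick quick G north S north S north S tree sees ⇒ quick quick quick tree north S north S north S tree sees ⇒ quick quick quick tree north north north S north S tree sees ⇒ quick quick quick tree north north north G north north S tree sees ⇒ quick quick quick tree north north north tree north north S tree sees ⇒ quick quick quick tree north north north tree north north north tree sees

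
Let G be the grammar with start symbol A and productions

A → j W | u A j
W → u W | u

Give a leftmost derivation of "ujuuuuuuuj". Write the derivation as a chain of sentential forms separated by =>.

A=>uAj=>ujWj=>ujuWj=>ujuuWj=>ujuuuWj=>ujuuuuWj=>ujuuuuuWj=>ujuuuuuuWj=>ujuuuuuuuj

A => uAj   [A → u A j]
uAj => ujWj   [A → j W]
ujWj => ujuWj   [W → u W]
ujuWj => ujuuWj   [W → u W]
ujuuWj => ujuuuWj   [W → u W]
ujuuuWj => ujuuuuWj   [W → u W]
ujuuuuWj => ujuuuuuWj   [W → u W]
ujuuuuuWj => ujuuuuuuWj   [W → u W]
ujuuuuuuWj => ujuuuuuuuj   [W → u]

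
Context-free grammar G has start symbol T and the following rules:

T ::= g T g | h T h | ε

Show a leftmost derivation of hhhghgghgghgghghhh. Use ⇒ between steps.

T ⇒ hTh   [T ::= h T h]
hTh ⇒ hhThh   [T ::= h T h]
hhThh ⇒ hhhThhh   [T ::= h T h]
hhhThhh ⇒ hhhgTghhh   [T ::= g T g]
hhhgTghhh ⇒ hhhghThghhh   [T ::= h T h]
hhhghThghhh ⇒ hhhghgTghghhh   [T ::= g T g]
hhhghgTghghhh ⇒ hhhghggTgghghhh   [T ::= g T g]
hhhghggTgghghhh ⇒ hhhghgghThgghghhh   [T ::= h T h]
hhhghgghThgghghhh ⇒ hhhghgghgTghgghghhh   [T ::= g T g]
hhhghgghgTghgghghhh ⇒ hhhghgghgghgghghhh   [T ::= ε]

T⇒hTh⇒hhThh⇒hhhThhh⇒hhhgTghhh⇒hhhghThghhh⇒hhhghgTghghhh⇒hhhghggTgghghhh⇒hhhghgghThgghghhh⇒hhhghgghgTghgghghhh⇒hhhghgghgghgghghhh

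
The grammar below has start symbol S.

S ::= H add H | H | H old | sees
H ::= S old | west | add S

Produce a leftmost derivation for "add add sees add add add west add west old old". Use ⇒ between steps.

S ⇒ H old ⇒ add S old ⇒ add H add H old ⇒ add add S add H old ⇒ add add sees add H old ⇒ add add sees add add S old ⇒ add add sees add add H old old ⇒ add add sees add add add S old old ⇒ add add sees add add add H add H old old ⇒ add add sees add add add west add H old old ⇒ add add sees add add add west add west old old

S ⇒ H old   [S ::= H old]
H old ⇒ add S old   [H ::= add S]
add S old ⇒ add H add H old   [S ::= H add H]
add H add H old ⇒ add add S add H old   [H ::= add S]
add add S add H old ⇒ add add sees add H old   [S ::= sees]
add add sees add H old ⇒ add add sees add add S old   [H ::= add S]
add add sees add add S old ⇒ add add sees add add H old old   [S ::= H old]
add add sees add add H old old ⇒ add add sees add add add S old old   [H ::= add S]
add add sees add add add S old old ⇒ add add sees add add add H add H old old   [S ::= H add H]
add add sees add add add H add H old old ⇒ add add sees add add add west add H old old   [H ::= west]
add add sees add add add west add H old old ⇒ add add sees add add add west add west old old   [H ::= west]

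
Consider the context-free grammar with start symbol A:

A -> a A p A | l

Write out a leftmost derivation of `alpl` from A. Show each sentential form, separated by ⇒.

A⇒aApA⇒alpA⇒alpl

A ⇒ aApA   [A -> a A p A]
aApA ⇒ alpA   [A -> l]
alpA ⇒ alpl   [A -> l]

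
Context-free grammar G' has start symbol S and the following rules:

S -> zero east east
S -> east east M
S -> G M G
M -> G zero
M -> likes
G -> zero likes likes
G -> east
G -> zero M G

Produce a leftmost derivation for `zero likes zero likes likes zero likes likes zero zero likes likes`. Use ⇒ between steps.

S ⇒ G M G ⇒ zero M G M G ⇒ zero likes G M G ⇒ zero likes zero likes likes M G ⇒ zero likes zero likes likes G zero G ⇒ zero likes zero likes likes zero likes likes zero G ⇒ zero likes zero likes likes zero likes likes zero zero likes likes

S ⇒ G M G   [S -> G M G]
G M G ⇒ zero M G M G   [G -> zero M G]
zero M G M G ⇒ zero likes G M G   [M -> likes]
zero likes G M G ⇒ zero likes zero likes likes M G   [G -> zero likes likes]
zero likes zero likes likes M G ⇒ zero likes zero likes likes G zero G   [M -> G zero]
zero likes zero likes likes G zero G ⇒ zero likes zero likes likes zero likes likes zero G   [G -> zero likes likes]
zero likes zero likes likes zero likes likes zero G ⇒ zero likes zero likes likes zero likes likes zero zero likes likes   [G -> zero likes likes]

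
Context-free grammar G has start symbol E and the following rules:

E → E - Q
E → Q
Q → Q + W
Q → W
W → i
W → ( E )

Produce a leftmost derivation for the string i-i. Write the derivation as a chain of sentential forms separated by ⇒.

E ⇒ E-Q ⇒ Q-Q ⇒ W-Q ⇒ i-Q ⇒ i-W ⇒ i-i

E ⇒ E-Q   [E → E - Q]
E-Q ⇒ Q-Q   [E → Q]
Q-Q ⇒ W-Q   [Q → W]
W-Q ⇒ i-Q   [W → i]
i-Q ⇒ i-W   [Q → W]
i-W ⇒ i-i   [W → i]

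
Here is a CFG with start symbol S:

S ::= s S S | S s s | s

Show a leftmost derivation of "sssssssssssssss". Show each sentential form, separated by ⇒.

S ⇒ sSS ⇒ ssSSS ⇒ ssSssSS ⇒ ssSssssSS ⇒ sssSSssssSS ⇒ ssssSSSssssSS ⇒ ssssSssSSssssSS ⇒ sssssssSSssssSS ⇒ ssssssssSssssSS ⇒ sssssssssssssSS ⇒ ssssssssssssssS ⇒ sssssssssssssss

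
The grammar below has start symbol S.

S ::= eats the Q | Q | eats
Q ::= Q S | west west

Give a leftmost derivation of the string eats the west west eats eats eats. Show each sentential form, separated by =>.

S => eats the Q   [S ::= eats the Q]
eats the Q => eats the Q S   [Q ::= Q S]
eats the Q S => eats the Q S S   [Q ::= Q S]
eats the Q S S => eats the Q S S S   [Q ::= Q S]
eats the Q S S S => eats the west west S S S   [Q ::= west west]
eats the west west S S S => eats the west west eats S S   [S ::= eats]
eats the west west eats S S => eats the west west eats eats S   [S ::= eats]
eats the west west eats eats S => eats the west west eats eats eats   [S ::= eats]

S => eats the Q => eats the Q S => eats the Q S S => eats the Q S S S => eats the west west S S S => eats the west west eats S S => eats the west west eats eats S => eats the west west eats eats eats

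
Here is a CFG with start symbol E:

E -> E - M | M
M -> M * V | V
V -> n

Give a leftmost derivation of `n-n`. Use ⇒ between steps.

E ⇒ E-M   [E -> E - M]
E-M ⇒ M-M   [E -> M]
M-M ⇒ V-M   [M -> V]
V-M ⇒ n-M   [V -> n]
n-M ⇒ n-V   [M -> V]
n-V ⇒ n-n   [V -> n]

E ⇒ E-M ⇒ M-M ⇒ V-M ⇒ n-M ⇒ n-V ⇒ n-n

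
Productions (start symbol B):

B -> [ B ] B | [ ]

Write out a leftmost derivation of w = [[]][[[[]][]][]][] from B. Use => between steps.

B => [B]B => [[]]B => [[]][B]B => [[]][[B]B]B => [[]][[[B]B]B]B => [[]][[[[]]B]B]B => [[]][[[[]][]]B]B => [[]][[[[]][]][]]B => [[]][[[[]][]][]][]

B => [B]B   [B -> [ B ] B]
[B]B => [[]]B   [B -> [ ]]
[[]]B => [[]][B]B   [B -> [ B ] B]
[[]][B]B => [[]][[B]B]B   [B -> [ B ] B]
[[]][[B]B]B => [[]][[[B]B]B]B   [B -> [ B ] B]
[[]][[[B]B]B]B => [[]][[[[]]B]B]B   [B -> [ ]]
[[]][[[[]]B]B]B => [[]][[[[]][]]B]B   [B -> [ ]]
[[]][[[[]][]]B]B => [[]][[[[]][]][]]B   [B -> [ ]]
[[]][[[[]][]][]]B => [[]][[[[]][]][]][]   [B -> [ ]]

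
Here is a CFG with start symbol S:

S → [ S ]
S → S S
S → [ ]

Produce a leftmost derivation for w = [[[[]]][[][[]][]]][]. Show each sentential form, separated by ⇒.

S ⇒ SS   [S → S S]
SS ⇒ [S]S   [S → [ S ]]
[S]S ⇒ [SS]S   [S → S S]
[SS]S ⇒ [[S]S]S   [S → [ S ]]
[[S]S]S ⇒ [[[S]]S]S   [S → [ S ]]
[[[S]]S]S ⇒ [[[[]]]S]S   [S → [ ]]
[[[[]]]S]S ⇒ [[[[]]][S]]S   [S → [ S ]]
[[[[]]][S]]S ⇒ [[[[]]][SS]]S   [S → S S]
[[[[]]][SS]]S ⇒ [[[[]]][SSS]]S   [S → S S]
[[[[]]][SSS]]S ⇒ [[[[]]][[]SS]]S   [S → [ ]]
[[[[]]][[]SS]]S ⇒ [[[[]]][[][S]S]]S   [S → [ S ]]
[[[[]]][[][S]S]]S ⇒ [[[[]]][[][[]]S]]S   [S → [ ]]
[[[[]]][[][[]]S]]S ⇒ [[[[]]][[][[]][]]]S   [S → [ ]]
[[[[]]][[][[]][]]]S ⇒ [[[[]]][[][[]][]]][]   [S → [ ]]

S ⇒ SS ⇒ [S]S ⇒ [SS]S ⇒ [[S]S]S ⇒ [[[S]]S]S ⇒ [[[[]]]S]S ⇒ [[[[]]][S]]S ⇒ [[[[]]][SS]]S ⇒ [[[[]]][SSS]]S ⇒ [[[[]]][[]SS]]S ⇒ [[[[]]][[][S]S]]S ⇒ [[[[]]][[][[]]S]]S ⇒ [[[[]]][[][[]][]]]S ⇒ [[[[]]][[][[]][]]][]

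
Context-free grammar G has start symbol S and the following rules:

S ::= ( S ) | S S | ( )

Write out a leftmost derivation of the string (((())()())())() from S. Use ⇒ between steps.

S ⇒ SS ⇒ (S)S ⇒ (SS)S ⇒ ((S)S)S ⇒ ((SS)S)S ⇒ ((SSS)S)S ⇒ (((S)SS)S)S ⇒ (((())SS)S)S ⇒ (((())()S)S)S ⇒ (((())()())S)S ⇒ (((())()())())S ⇒ (((())()())())()

S ⇒ SS   [S ::= S S]
SS ⇒ (S)S   [S ::= ( S )]
(S)S ⇒ (SS)S   [S ::= S S]
(SS)S ⇒ ((S)S)S   [S ::= ( S )]
((S)S)S ⇒ ((SS)S)S   [S ::= S S]
((SS)S)S ⇒ ((SSS)S)S   [S ::= S S]
((SSS)S)S ⇒ (((S)SS)S)S   [S ::= ( S )]
(((S)SS)S)S ⇒ (((())SS)S)S   [S ::= ( )]
(((())SS)S)S ⇒ (((())()S)S)S   [S ::= ( )]
(((())()S)S)S ⇒ (((())()())S)S   [S ::= ( )]
(((())()())S)S ⇒ (((())()())())S   [S ::= ( )]
(((())()())())S ⇒ (((())()())())()   [S ::= ( )]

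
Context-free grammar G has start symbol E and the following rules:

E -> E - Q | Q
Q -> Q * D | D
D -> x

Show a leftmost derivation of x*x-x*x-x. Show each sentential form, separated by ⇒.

E⇒E-Q⇒E-Q-Q⇒Q-Q-Q⇒Q*D-Q-Q⇒D*D-Q-Q⇒x*D-Q-Q⇒x*x-Q-Q⇒x*x-Q*D-Q⇒x*x-D*D-Q⇒x*x-x*D-Q⇒x*x-x*x-Q⇒x*x-x*x-D⇒x*x-x*x-x

E ⇒ E-Q   [E -> E - Q]
E-Q ⇒ E-Q-Q   [E -> E - Q]
E-Q-Q ⇒ Q-Q-Q   [E -> Q]
Q-Q-Q ⇒ Q*D-Q-Q   [Q -> Q * D]
Q*D-Q-Q ⇒ D*D-Q-Q   [Q -> D]
D*D-Q-Q ⇒ x*D-Q-Q   [D -> x]
x*D-Q-Q ⇒ x*x-Q-Q   [D -> x]
x*x-Q-Q ⇒ x*x-Q*D-Q   [Q -> Q * D]
x*x-Q*D-Q ⇒ x*x-D*D-Q   [Q -> D]
x*x-D*D-Q ⇒ x*x-x*D-Q   [D -> x]
x*x-x*D-Q ⇒ x*x-x*x-Q   [D -> x]
x*x-x*x-Q ⇒ x*x-x*x-D   [Q -> D]
x*x-x*x-D ⇒ x*x-x*x-x   [D -> x]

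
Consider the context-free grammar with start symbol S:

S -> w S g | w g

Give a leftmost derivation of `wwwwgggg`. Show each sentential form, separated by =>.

S=>wSg=>wwSgg=>wwwSggg=>wwwwgggg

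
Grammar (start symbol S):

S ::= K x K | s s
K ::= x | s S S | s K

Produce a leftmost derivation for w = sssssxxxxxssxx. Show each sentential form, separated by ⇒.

S ⇒ KxK ⇒ sSSxK ⇒ sKxKSxK ⇒ ssKxKSxK ⇒ sssSSxKSxK ⇒ sssssSxKSxK ⇒ sssssKxKxKSxK ⇒ sssssxxKxKSxK ⇒ sssssxxxxKSxK ⇒ sssssxxxxxSxK ⇒ sssssxxxxxssxK ⇒ sssssxxxxxssxx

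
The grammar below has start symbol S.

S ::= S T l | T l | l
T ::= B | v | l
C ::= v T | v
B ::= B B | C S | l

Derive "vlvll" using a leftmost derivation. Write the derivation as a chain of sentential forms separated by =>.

S=>Tl=>Bl=>CSl=>vSl=>vSTll=>vlTll=>vlvll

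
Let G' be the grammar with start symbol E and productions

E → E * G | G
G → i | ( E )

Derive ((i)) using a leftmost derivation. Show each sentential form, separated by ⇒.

E ⇒ G ⇒ (E) ⇒ (G) ⇒ ((E)) ⇒ ((G)) ⇒ ((i))

E ⇒ G   [E → G]
G ⇒ (E)   [G → ( E )]
(E) ⇒ (G)   [E → G]
(G) ⇒ ((E))   [G → ( E )]
((E)) ⇒ ((G))   [E → G]
((G)) ⇒ ((i))   [G → i]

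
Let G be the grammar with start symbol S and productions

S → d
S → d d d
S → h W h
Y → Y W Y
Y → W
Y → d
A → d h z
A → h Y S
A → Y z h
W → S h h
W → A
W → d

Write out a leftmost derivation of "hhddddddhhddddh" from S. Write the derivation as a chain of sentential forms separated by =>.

S => hWh => hAh => hhYSh => hhYWYSh => hhdWYSh => hhddYSh => hhddYWYSh => hhdddWYSh => hhdddShhYSh => hhddddddhhYSh => hhddddddhhWSh => hhddddddhhdSh => hhddddddhhddddh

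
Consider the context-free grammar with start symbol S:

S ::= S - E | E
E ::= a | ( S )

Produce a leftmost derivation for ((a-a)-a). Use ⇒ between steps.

S ⇒ E ⇒ (S) ⇒ (S-E) ⇒ (E-E) ⇒ ((S)-E) ⇒ ((S-E)-E) ⇒ ((E-E)-E) ⇒ ((a-E)-E) ⇒ ((a-a)-E) ⇒ ((a-a)-a)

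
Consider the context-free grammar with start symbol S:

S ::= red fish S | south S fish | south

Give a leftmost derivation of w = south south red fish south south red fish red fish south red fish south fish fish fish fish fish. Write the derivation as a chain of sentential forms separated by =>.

S => south S fish => south south S fish fish => south south red fish S fish fish => south south red fish south S fish fish fish => south south red fish south south S fish fish fish fish => south south red fish south south red fish S fish fish fish fish => south south red fish south south red fish red fish S fish fish fish fish => south south red fish south south red fish red fish south S fish fish fish fish fish => south south red fish south south red fish red fish south red fish S fish fish fish fish fish => south south red fish south south red fish red fish south red fish south fish fish fish fish fish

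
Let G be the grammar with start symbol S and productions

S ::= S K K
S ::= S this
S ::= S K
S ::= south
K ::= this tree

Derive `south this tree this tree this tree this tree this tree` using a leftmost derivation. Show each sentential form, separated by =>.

S => S K K => S K K K K => S K K K K K => south K K K K K => south this tree K K K K => south this tree this tree K K K => south this tree this tree this tree K K => south this tree this tree this tree this tree K => south this tree this tree this tree this tree this tree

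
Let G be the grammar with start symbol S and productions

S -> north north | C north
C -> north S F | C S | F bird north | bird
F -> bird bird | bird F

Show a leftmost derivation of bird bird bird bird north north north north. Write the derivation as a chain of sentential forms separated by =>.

S => C north   [S -> C north]
C north => C S north   [C -> C S]
C S north => F bird north S north   [C -> F bird north]
F bird north S north => bird F bird north S north   [F -> bird F]
bird F bird north S north => bird bird bird bird north S north   [F -> bird bird]
bird bird bird bird north S north => bird bird bird bird north north north north   [S -> north north]

S => C north => C S north => F bird north S north => bird F bird north S north => bird bird bird bird north S north => bird bird bird bird north north north north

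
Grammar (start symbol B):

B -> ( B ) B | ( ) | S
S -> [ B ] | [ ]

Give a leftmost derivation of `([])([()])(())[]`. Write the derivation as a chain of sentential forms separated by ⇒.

B ⇒ (B)B   [B -> ( B ) B]
(B)B ⇒ (S)B   [B -> S]
(S)B ⇒ ([])B   [S -> [ ]]
([])B ⇒ ([])(B)B   [B -> ( B ) B]
([])(B)B ⇒ ([])(S)B   [B -> S]
([])(S)B ⇒ ([])([B])B   [S -> [ B ]]
([])([B])B ⇒ ([])([()])B   [B -> ( )]
([])([()])B ⇒ ([])([()])(B)B   [B -> ( B ) B]
([])([()])(B)B ⇒ ([])([()])(())B   [B -> ( )]
([])([()])(())B ⇒ ([])([()])(())S   [B -> S]
([])([()])(())S ⇒ ([])([()])(())[]   [S -> [ ]]

B ⇒ (B)B ⇒ (S)B ⇒ ([])B ⇒ ([])(B)B ⇒ ([])(S)B ⇒ ([])([B])B ⇒ ([])([()])B ⇒ ([])([()])(B)B ⇒ ([])([()])(())B ⇒ ([])([()])(())S ⇒ ([])([()])(())[]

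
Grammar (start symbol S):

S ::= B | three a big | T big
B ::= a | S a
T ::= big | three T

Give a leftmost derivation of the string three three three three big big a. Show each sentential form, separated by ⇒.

S ⇒ B ⇒ S a ⇒ T big a ⇒ three T big a ⇒ three three T big a ⇒ three three three T big a ⇒ three three three three T big a ⇒ three three three three big big a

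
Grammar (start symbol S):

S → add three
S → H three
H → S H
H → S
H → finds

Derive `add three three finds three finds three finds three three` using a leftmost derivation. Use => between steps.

S => H three   [S → H three]
H three => S H three   [H → S H]
S H three => H three H three   [S → H three]
H three H three => S H three H three   [H → S H]
S H three H three => H three H three H three   [S → H three]
H three H three H three => S three H three H three   [H → S]
S three H three H three => add three three H three H three   [S → add three]
add three three H three H three => add three three finds three H three   [H → finds]
add three three finds three H three => add three three finds three S three   [H → S]
add three three finds three S three => add three three finds three H three three   [S → H three]
add three three finds three H three three => add three three finds three S H three three   [H → S H]
add three three finds three S H three three => add three three finds three H three H three three   [S → H three]
add three three finds three H three H three three => add three three finds three finds three H three three   [H → finds]
add three three finds three finds three H three three => add three three finds three finds three finds three three   [H → finds]

S => H three => S H three => H three H three => S H three H three => H three H three H three => S three H three H three => add three three H three H three => add three three finds three H three => add three three finds three S three => add three three finds three H three three => add three three finds three S H three three => add three three finds three H three H three three => add three three finds three finds three H three three => add three three finds three finds three finds three three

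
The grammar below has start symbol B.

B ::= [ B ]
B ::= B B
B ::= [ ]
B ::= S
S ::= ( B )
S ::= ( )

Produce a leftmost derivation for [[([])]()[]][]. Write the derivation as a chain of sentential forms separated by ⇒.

B ⇒ BB   [B ::= B B]
BB ⇒ [B]B   [B ::= [ B ]]
[B]B ⇒ [BB]B   [B ::= B B]
[BB]B ⇒ [BBB]B   [B ::= B B]
[BBB]B ⇒ [[B]BB]B   [B ::= [ B ]]
[[B]BB]B ⇒ [[S]BB]B   [B ::= S]
[[S]BB]B ⇒ [[(B)]BB]B   [S ::= ( B )]
[[(B)]BB]B ⇒ [[([])]BB]B   [B ::= [ ]]
[[([])]BB]B ⇒ [[([])]SB]B   [B ::= S]
[[([])]SB]B ⇒ [[([])]()B]B   [S ::= ( )]
[[([])]()B]B ⇒ [[([])]()[]]B   [B ::= [ ]]
[[([])]()[]]B ⇒ [[([])]()[]][]   [B ::= [ ]]

B ⇒ BB ⇒ [B]B ⇒ [BB]B ⇒ [BBB]B ⇒ [[B]BB]B ⇒ [[S]BB]B ⇒ [[(B)]BB]B ⇒ [[([])]BB]B ⇒ [[([])]SB]B ⇒ [[([])]()B]B ⇒ [[([])]()[]]B ⇒ [[([])]()[]][]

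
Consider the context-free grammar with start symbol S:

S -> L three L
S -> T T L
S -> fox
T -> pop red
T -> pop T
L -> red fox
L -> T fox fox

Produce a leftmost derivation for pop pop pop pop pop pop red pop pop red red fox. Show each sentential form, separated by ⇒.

S ⇒ T T L   [S -> T T L]
T T L ⇒ pop T T L   [T -> pop T]
pop T T L ⇒ pop pop T T L   [T -> pop T]
pop pop T T L ⇒ pop pop pop T T L   [T -> pop T]
pop pop pop T T L ⇒ pop pop pop pop T T L   [T -> pop T]
pop pop pop pop T T L ⇒ pop pop pop pop pop T T L   [T -> pop T]
pop pop pop pop pop T T L ⇒ pop pop pop pop pop pop red T L   [T -> pop red]
pop pop pop pop pop pop red T L ⇒ pop pop pop pop pop pop red pop T L   [T -> pop T]
pop pop pop pop pop pop red pop T L ⇒ pop pop pop pop pop pop red pop pop red L   [T -> pop red]
pop pop pop pop pop pop red pop pop red L ⇒ pop pop pop pop pop pop red pop pop red red fox   [L -> red fox]

S ⇒ T T L ⇒ pop T T L ⇒ pop pop T T L ⇒ pop pop pop T T L ⇒ pop pop pop pop T T L ⇒ pop pop pop pop pop T T L ⇒ pop pop pop pop pop pop red T L ⇒ pop pop pop pop pop pop red pop T L ⇒ pop pop pop pop pop pop red pop pop red L ⇒ pop pop pop pop pop pop red pop pop red red fox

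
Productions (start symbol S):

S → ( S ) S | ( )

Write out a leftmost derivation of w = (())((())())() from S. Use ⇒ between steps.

S⇒(S)S⇒(())S⇒(())(S)S⇒(())((S)S)S⇒(())((())S)S⇒(())((())())S⇒(())((())())()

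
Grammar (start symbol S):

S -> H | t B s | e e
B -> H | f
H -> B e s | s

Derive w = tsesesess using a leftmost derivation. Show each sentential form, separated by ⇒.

S ⇒ tBs   [S -> t B s]
tBs ⇒ tHs   [B -> H]
tHs ⇒ tBess   [H -> B e s]
tBess ⇒ tHess   [B -> H]
tHess ⇒ tBesess   [H -> B e s]
tBesess ⇒ tHesess   [B -> H]
tHesess ⇒ tBesesess   [H -> B e s]
tBesesess ⇒ tHesesess   [B -> H]
tHesesess ⇒ tsesesess   [H -> s]

S ⇒ tBs ⇒ tHs ⇒ tBess ⇒ tHess ⇒ tBesess ⇒ tHesess ⇒ tBesesess ⇒ tHesesess ⇒ tsesesess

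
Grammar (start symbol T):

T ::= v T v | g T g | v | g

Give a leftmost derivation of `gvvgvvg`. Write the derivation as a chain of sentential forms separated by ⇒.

T ⇒ gTg ⇒ gvTvg ⇒ gvvTvvg ⇒ gvvgvvg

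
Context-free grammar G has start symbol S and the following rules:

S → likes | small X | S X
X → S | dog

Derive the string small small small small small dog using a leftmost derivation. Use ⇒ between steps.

S ⇒ small X   [S → small X]
small X ⇒ small S   [X → S]
small S ⇒ small small X   [S → small X]
small small X ⇒ small small S   [X → S]
small small S ⇒ small small small X   [S → small X]
small small small X ⇒ small small small S   [X → S]
small small small S ⇒ small small small small X   [S → small X]
small small small small X ⇒ small small small small S   [X → S]
small small small small S ⇒ small small small small small X   [S → small X]
small small small small small X ⇒ small small small small small dog   [X → dog]

S ⇒ small X ⇒ small S ⇒ small small X ⇒ small small S ⇒ small small small X ⇒ small small small S ⇒ small small small small X ⇒ small small small small S ⇒ small small small small small X ⇒ small small small small small dog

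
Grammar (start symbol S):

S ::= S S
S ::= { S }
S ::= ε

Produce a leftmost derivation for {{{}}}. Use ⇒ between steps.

S ⇒ {S} ⇒ {{S}} ⇒ {{SS}} ⇒ {{SSS}} ⇒ {{SSSS}} ⇒ {{{S}SSS}} ⇒ {{{}SSS}} ⇒ {{{}SS}} ⇒ {{{}S}} ⇒ {{{}}}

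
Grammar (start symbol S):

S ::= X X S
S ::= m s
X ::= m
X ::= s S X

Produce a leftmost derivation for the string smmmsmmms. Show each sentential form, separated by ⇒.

S ⇒ XXS ⇒ sSXXS ⇒ sXXSXXS ⇒ smXSXXS ⇒ smmSXXS ⇒ smmmsXXS ⇒ smmmsmXS ⇒ smmmsmmS ⇒ smmmsmmms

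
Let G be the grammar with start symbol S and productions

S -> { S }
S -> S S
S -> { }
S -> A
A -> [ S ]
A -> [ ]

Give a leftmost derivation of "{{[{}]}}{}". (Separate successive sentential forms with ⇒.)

S ⇒ SS ⇒ {S}S ⇒ {{S}}S ⇒ {{A}}S ⇒ {{[S]}}S ⇒ {{[{}]}}S ⇒ {{[{}]}}{}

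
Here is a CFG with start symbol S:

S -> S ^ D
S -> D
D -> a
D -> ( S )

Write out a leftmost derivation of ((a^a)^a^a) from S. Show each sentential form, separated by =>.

S => D   [S -> D]
D => (S)   [D -> ( S )]
(S) => (S^D)   [S -> S ^ D]
(S^D) => (S^D^D)   [S -> S ^ D]
(S^D^D) => (D^D^D)   [S -> D]
(D^D^D) => ((S)^D^D)   [D -> ( S )]
((S)^D^D) => ((S^D)^D^D)   [S -> S ^ D]
((S^D)^D^D) => ((D^D)^D^D)   [S -> D]
((D^D)^D^D) => ((a^D)^D^D)   [D -> a]
((a^D)^D^D) => ((a^a)^D^D)   [D -> a]
((a^a)^D^D) => ((a^a)^a^D)   [D -> a]
((a^a)^a^D) => ((a^a)^a^a)   [D -> a]

S => D => (S) => (S^D) => (S^D^D) => (D^D^D) => ((S)^D^D) => ((S^D)^D^D) => ((D^D)^D^D) => ((a^D)^D^D) => ((a^a)^D^D) => ((a^a)^a^D) => ((a^a)^a^a)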